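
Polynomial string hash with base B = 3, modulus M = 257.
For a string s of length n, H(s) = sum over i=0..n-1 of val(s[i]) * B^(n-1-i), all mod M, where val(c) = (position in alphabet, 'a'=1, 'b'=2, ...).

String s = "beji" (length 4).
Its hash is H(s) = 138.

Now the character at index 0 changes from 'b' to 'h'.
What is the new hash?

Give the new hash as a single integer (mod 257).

val('b') = 2, val('h') = 8
Position k = 0, exponent = n-1-k = 3
B^3 mod M = 3^3 mod 257 = 27
Delta = (8 - 2) * 27 mod 257 = 162
New hash = (138 + 162) mod 257 = 43

Answer: 43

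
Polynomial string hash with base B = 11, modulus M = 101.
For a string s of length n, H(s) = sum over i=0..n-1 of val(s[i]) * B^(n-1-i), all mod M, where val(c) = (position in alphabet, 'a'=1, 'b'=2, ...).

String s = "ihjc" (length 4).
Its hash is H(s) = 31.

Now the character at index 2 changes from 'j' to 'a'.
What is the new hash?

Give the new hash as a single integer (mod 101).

val('j') = 10, val('a') = 1
Position k = 2, exponent = n-1-k = 1
B^1 mod M = 11^1 mod 101 = 11
Delta = (1 - 10) * 11 mod 101 = 2
New hash = (31 + 2) mod 101 = 33

Answer: 33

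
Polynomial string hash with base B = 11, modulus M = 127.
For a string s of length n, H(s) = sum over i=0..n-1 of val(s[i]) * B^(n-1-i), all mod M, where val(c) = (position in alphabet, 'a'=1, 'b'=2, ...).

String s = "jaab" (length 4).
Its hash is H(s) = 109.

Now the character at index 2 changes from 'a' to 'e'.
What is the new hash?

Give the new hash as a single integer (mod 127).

Answer: 26

Derivation:
val('a') = 1, val('e') = 5
Position k = 2, exponent = n-1-k = 1
B^1 mod M = 11^1 mod 127 = 11
Delta = (5 - 1) * 11 mod 127 = 44
New hash = (109 + 44) mod 127 = 26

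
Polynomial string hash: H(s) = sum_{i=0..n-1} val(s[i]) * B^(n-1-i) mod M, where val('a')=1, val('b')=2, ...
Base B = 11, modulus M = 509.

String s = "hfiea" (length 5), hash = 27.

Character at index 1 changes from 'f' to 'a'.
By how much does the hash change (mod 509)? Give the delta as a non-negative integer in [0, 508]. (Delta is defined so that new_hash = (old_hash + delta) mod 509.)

Delta formula: (val(new) - val(old)) * B^(n-1-k) mod M
  val('a') - val('f') = 1 - 6 = -5
  B^(n-1-k) = 11^3 mod 509 = 313
  Delta = -5 * 313 mod 509 = 471

Answer: 471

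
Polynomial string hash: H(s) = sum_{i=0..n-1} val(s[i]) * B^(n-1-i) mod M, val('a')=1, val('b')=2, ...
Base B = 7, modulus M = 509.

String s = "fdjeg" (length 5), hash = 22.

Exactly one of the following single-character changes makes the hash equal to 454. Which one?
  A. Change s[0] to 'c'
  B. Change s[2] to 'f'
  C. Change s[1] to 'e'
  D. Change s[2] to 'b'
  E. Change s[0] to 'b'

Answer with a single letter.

Answer: A

Derivation:
Option A: s[0]='f'->'c', delta=(3-6)*7^4 mod 509 = 432, hash=22+432 mod 509 = 454 <-- target
Option B: s[2]='j'->'f', delta=(6-10)*7^2 mod 509 = 313, hash=22+313 mod 509 = 335
Option C: s[1]='d'->'e', delta=(5-4)*7^3 mod 509 = 343, hash=22+343 mod 509 = 365
Option D: s[2]='j'->'b', delta=(2-10)*7^2 mod 509 = 117, hash=22+117 mod 509 = 139
Option E: s[0]='f'->'b', delta=(2-6)*7^4 mod 509 = 67, hash=22+67 mod 509 = 89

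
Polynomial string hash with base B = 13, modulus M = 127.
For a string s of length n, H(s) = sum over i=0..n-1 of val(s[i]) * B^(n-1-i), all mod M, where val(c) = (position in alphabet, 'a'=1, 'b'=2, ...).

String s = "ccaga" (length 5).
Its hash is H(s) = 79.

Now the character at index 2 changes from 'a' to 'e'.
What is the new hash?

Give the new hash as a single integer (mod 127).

Answer: 120

Derivation:
val('a') = 1, val('e') = 5
Position k = 2, exponent = n-1-k = 2
B^2 mod M = 13^2 mod 127 = 42
Delta = (5 - 1) * 42 mod 127 = 41
New hash = (79 + 41) mod 127 = 120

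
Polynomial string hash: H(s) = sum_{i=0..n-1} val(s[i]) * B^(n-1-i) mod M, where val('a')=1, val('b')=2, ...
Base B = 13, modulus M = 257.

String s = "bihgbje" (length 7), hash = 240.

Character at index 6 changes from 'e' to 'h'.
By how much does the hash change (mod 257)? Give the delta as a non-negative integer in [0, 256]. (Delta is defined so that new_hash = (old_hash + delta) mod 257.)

Delta formula: (val(new) - val(old)) * B^(n-1-k) mod M
  val('h') - val('e') = 8 - 5 = 3
  B^(n-1-k) = 13^0 mod 257 = 1
  Delta = 3 * 1 mod 257 = 3

Answer: 3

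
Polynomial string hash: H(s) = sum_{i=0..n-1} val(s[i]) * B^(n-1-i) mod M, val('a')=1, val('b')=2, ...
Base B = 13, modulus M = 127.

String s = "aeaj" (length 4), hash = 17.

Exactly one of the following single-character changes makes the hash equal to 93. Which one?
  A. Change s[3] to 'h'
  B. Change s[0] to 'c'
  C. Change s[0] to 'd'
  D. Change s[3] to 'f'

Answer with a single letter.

Option A: s[3]='j'->'h', delta=(8-10)*13^0 mod 127 = 125, hash=17+125 mod 127 = 15
Option B: s[0]='a'->'c', delta=(3-1)*13^3 mod 127 = 76, hash=17+76 mod 127 = 93 <-- target
Option C: s[0]='a'->'d', delta=(4-1)*13^3 mod 127 = 114, hash=17+114 mod 127 = 4
Option D: s[3]='j'->'f', delta=(6-10)*13^0 mod 127 = 123, hash=17+123 mod 127 = 13

Answer: B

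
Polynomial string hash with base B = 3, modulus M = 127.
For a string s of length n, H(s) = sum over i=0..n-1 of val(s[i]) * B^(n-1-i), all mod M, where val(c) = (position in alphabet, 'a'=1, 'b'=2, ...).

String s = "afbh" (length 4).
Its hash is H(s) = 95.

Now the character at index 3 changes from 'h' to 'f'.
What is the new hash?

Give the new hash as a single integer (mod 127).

val('h') = 8, val('f') = 6
Position k = 3, exponent = n-1-k = 0
B^0 mod M = 3^0 mod 127 = 1
Delta = (6 - 8) * 1 mod 127 = 125
New hash = (95 + 125) mod 127 = 93

Answer: 93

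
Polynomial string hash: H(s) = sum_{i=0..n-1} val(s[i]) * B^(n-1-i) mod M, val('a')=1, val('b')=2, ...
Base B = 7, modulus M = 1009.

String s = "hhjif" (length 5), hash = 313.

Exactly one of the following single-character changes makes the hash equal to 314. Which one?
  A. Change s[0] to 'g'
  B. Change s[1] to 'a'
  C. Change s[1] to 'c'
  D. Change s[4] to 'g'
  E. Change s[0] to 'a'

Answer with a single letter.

Answer: D

Derivation:
Option A: s[0]='h'->'g', delta=(7-8)*7^4 mod 1009 = 626, hash=313+626 mod 1009 = 939
Option B: s[1]='h'->'a', delta=(1-8)*7^3 mod 1009 = 626, hash=313+626 mod 1009 = 939
Option C: s[1]='h'->'c', delta=(3-8)*7^3 mod 1009 = 303, hash=313+303 mod 1009 = 616
Option D: s[4]='f'->'g', delta=(7-6)*7^0 mod 1009 = 1, hash=313+1 mod 1009 = 314 <-- target
Option E: s[0]='h'->'a', delta=(1-8)*7^4 mod 1009 = 346, hash=313+346 mod 1009 = 659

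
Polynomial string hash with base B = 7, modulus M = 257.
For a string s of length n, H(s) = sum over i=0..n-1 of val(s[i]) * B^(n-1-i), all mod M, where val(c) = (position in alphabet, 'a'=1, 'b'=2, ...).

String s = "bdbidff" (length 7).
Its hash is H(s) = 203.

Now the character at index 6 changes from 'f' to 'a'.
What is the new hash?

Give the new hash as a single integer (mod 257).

Answer: 198

Derivation:
val('f') = 6, val('a') = 1
Position k = 6, exponent = n-1-k = 0
B^0 mod M = 7^0 mod 257 = 1
Delta = (1 - 6) * 1 mod 257 = 252
New hash = (203 + 252) mod 257 = 198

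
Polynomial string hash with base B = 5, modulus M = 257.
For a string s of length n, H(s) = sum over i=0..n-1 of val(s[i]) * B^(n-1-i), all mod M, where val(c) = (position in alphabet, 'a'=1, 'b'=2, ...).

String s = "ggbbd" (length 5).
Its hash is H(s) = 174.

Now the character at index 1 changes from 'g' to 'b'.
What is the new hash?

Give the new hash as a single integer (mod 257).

val('g') = 7, val('b') = 2
Position k = 1, exponent = n-1-k = 3
B^3 mod M = 5^3 mod 257 = 125
Delta = (2 - 7) * 125 mod 257 = 146
New hash = (174 + 146) mod 257 = 63

Answer: 63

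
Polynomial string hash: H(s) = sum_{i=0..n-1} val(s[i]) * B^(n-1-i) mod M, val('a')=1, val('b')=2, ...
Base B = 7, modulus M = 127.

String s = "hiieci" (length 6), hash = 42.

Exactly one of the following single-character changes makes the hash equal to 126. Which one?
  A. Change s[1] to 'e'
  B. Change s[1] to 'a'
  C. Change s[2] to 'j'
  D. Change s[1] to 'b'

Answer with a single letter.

Answer: D

Derivation:
Option A: s[1]='i'->'e', delta=(5-9)*7^4 mod 127 = 48, hash=42+48 mod 127 = 90
Option B: s[1]='i'->'a', delta=(1-9)*7^4 mod 127 = 96, hash=42+96 mod 127 = 11
Option C: s[2]='i'->'j', delta=(10-9)*7^3 mod 127 = 89, hash=42+89 mod 127 = 4
Option D: s[1]='i'->'b', delta=(2-9)*7^4 mod 127 = 84, hash=42+84 mod 127 = 126 <-- target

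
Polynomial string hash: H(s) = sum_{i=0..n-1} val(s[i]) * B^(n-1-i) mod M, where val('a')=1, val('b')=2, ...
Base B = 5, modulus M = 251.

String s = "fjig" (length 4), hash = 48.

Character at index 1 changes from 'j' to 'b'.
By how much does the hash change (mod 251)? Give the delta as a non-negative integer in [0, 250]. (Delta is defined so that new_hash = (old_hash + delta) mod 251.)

Delta formula: (val(new) - val(old)) * B^(n-1-k) mod M
  val('b') - val('j') = 2 - 10 = -8
  B^(n-1-k) = 5^2 mod 251 = 25
  Delta = -8 * 25 mod 251 = 51

Answer: 51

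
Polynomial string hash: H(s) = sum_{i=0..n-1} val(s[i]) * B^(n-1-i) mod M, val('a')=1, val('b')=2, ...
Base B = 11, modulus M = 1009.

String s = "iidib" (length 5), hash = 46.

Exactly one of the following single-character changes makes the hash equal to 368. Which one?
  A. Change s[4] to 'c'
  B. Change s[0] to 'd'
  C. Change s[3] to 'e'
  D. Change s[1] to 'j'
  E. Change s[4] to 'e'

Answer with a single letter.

Answer: D

Derivation:
Option A: s[4]='b'->'c', delta=(3-2)*11^0 mod 1009 = 1, hash=46+1 mod 1009 = 47
Option B: s[0]='i'->'d', delta=(4-9)*11^4 mod 1009 = 452, hash=46+452 mod 1009 = 498
Option C: s[3]='i'->'e', delta=(5-9)*11^1 mod 1009 = 965, hash=46+965 mod 1009 = 2
Option D: s[1]='i'->'j', delta=(10-9)*11^3 mod 1009 = 322, hash=46+322 mod 1009 = 368 <-- target
Option E: s[4]='b'->'e', delta=(5-2)*11^0 mod 1009 = 3, hash=46+3 mod 1009 = 49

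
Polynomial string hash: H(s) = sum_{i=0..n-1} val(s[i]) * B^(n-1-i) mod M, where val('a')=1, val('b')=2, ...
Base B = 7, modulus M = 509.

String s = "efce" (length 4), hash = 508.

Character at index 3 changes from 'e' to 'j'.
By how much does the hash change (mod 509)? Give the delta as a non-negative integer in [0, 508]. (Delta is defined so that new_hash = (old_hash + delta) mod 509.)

Answer: 5

Derivation:
Delta formula: (val(new) - val(old)) * B^(n-1-k) mod M
  val('j') - val('e') = 10 - 5 = 5
  B^(n-1-k) = 7^0 mod 509 = 1
  Delta = 5 * 1 mod 509 = 5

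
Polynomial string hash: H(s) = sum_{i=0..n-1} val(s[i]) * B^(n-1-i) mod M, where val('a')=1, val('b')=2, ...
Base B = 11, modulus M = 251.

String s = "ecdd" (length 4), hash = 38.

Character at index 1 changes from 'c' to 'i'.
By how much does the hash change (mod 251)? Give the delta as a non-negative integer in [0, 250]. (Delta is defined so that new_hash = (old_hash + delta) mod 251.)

Answer: 224

Derivation:
Delta formula: (val(new) - val(old)) * B^(n-1-k) mod M
  val('i') - val('c') = 9 - 3 = 6
  B^(n-1-k) = 11^2 mod 251 = 121
  Delta = 6 * 121 mod 251 = 224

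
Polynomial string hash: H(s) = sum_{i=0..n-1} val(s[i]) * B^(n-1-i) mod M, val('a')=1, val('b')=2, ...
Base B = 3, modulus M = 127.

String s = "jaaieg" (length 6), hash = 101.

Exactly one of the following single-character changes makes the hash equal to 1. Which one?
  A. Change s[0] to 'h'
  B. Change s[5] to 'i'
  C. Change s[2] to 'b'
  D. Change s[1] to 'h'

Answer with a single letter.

Answer: C

Derivation:
Option A: s[0]='j'->'h', delta=(8-10)*3^5 mod 127 = 22, hash=101+22 mod 127 = 123
Option B: s[5]='g'->'i', delta=(9-7)*3^0 mod 127 = 2, hash=101+2 mod 127 = 103
Option C: s[2]='a'->'b', delta=(2-1)*3^3 mod 127 = 27, hash=101+27 mod 127 = 1 <-- target
Option D: s[1]='a'->'h', delta=(8-1)*3^4 mod 127 = 59, hash=101+59 mod 127 = 33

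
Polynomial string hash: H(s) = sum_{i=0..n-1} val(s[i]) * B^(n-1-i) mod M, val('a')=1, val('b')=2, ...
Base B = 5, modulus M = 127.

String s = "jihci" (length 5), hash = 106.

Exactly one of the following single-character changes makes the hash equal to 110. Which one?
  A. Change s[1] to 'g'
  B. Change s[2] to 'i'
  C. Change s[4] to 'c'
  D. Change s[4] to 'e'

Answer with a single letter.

Option A: s[1]='i'->'g', delta=(7-9)*5^3 mod 127 = 4, hash=106+4 mod 127 = 110 <-- target
Option B: s[2]='h'->'i', delta=(9-8)*5^2 mod 127 = 25, hash=106+25 mod 127 = 4
Option C: s[4]='i'->'c', delta=(3-9)*5^0 mod 127 = 121, hash=106+121 mod 127 = 100
Option D: s[4]='i'->'e', delta=(5-9)*5^0 mod 127 = 123, hash=106+123 mod 127 = 102

Answer: A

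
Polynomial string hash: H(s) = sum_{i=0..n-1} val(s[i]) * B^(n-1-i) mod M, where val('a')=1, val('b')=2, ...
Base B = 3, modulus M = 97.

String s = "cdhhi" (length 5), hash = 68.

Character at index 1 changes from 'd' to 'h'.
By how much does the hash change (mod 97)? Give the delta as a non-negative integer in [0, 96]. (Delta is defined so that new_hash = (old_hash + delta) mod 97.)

Delta formula: (val(new) - val(old)) * B^(n-1-k) mod M
  val('h') - val('d') = 8 - 4 = 4
  B^(n-1-k) = 3^3 mod 97 = 27
  Delta = 4 * 27 mod 97 = 11

Answer: 11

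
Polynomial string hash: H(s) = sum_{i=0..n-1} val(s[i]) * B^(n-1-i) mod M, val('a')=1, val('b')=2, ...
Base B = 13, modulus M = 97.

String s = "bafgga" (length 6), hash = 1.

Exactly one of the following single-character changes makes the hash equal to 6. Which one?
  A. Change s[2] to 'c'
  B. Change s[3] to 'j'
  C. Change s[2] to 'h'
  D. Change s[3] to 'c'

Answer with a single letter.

Option A: s[2]='f'->'c', delta=(3-6)*13^3 mod 97 = 5, hash=1+5 mod 97 = 6 <-- target
Option B: s[3]='g'->'j', delta=(10-7)*13^2 mod 97 = 22, hash=1+22 mod 97 = 23
Option C: s[2]='f'->'h', delta=(8-6)*13^3 mod 97 = 29, hash=1+29 mod 97 = 30
Option D: s[3]='g'->'c', delta=(3-7)*13^2 mod 97 = 3, hash=1+3 mod 97 = 4

Answer: A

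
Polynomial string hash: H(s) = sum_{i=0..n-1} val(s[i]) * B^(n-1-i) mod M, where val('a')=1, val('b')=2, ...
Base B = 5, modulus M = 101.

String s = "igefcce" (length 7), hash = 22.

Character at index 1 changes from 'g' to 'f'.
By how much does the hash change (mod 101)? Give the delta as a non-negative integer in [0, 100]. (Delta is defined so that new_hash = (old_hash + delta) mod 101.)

Delta formula: (val(new) - val(old)) * B^(n-1-k) mod M
  val('f') - val('g') = 6 - 7 = -1
  B^(n-1-k) = 5^5 mod 101 = 95
  Delta = -1 * 95 mod 101 = 6

Answer: 6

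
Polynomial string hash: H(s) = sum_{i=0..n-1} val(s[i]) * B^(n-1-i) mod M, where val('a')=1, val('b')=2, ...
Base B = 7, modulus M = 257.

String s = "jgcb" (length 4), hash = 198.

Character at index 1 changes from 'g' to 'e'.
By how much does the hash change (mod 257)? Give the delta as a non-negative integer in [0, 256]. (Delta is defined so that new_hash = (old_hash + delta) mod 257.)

Answer: 159

Derivation:
Delta formula: (val(new) - val(old)) * B^(n-1-k) mod M
  val('e') - val('g') = 5 - 7 = -2
  B^(n-1-k) = 7^2 mod 257 = 49
  Delta = -2 * 49 mod 257 = 159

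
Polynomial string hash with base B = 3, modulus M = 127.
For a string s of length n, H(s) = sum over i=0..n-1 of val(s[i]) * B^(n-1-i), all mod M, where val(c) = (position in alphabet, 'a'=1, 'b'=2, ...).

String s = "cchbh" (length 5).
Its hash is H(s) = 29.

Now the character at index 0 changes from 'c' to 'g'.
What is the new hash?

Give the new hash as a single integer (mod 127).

val('c') = 3, val('g') = 7
Position k = 0, exponent = n-1-k = 4
B^4 mod M = 3^4 mod 127 = 81
Delta = (7 - 3) * 81 mod 127 = 70
New hash = (29 + 70) mod 127 = 99

Answer: 99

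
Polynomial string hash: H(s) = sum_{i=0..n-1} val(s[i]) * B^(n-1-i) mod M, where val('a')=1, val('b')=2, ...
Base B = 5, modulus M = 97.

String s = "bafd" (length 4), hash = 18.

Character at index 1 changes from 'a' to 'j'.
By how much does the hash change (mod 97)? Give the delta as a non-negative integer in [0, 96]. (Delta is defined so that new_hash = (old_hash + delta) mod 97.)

Delta formula: (val(new) - val(old)) * B^(n-1-k) mod M
  val('j') - val('a') = 10 - 1 = 9
  B^(n-1-k) = 5^2 mod 97 = 25
  Delta = 9 * 25 mod 97 = 31

Answer: 31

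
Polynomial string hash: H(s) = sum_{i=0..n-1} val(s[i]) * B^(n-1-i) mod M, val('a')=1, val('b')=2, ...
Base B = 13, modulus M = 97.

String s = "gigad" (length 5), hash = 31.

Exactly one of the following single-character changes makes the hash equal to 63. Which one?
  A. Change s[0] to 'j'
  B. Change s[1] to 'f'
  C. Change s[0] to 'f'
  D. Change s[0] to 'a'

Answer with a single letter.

Option A: s[0]='g'->'j', delta=(10-7)*13^4 mod 97 = 32, hash=31+32 mod 97 = 63 <-- target
Option B: s[1]='i'->'f', delta=(6-9)*13^3 mod 97 = 5, hash=31+5 mod 97 = 36
Option C: s[0]='g'->'f', delta=(6-7)*13^4 mod 97 = 54, hash=31+54 mod 97 = 85
Option D: s[0]='g'->'a', delta=(1-7)*13^4 mod 97 = 33, hash=31+33 mod 97 = 64

Answer: A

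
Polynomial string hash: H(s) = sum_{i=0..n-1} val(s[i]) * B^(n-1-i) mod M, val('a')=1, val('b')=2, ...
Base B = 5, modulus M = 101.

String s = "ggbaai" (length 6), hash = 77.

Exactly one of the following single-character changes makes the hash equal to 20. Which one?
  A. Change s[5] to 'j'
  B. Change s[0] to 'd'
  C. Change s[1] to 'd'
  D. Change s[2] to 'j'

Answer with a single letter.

Answer: C

Derivation:
Option A: s[5]='i'->'j', delta=(10-9)*5^0 mod 101 = 1, hash=77+1 mod 101 = 78
Option B: s[0]='g'->'d', delta=(4-7)*5^5 mod 101 = 18, hash=77+18 mod 101 = 95
Option C: s[1]='g'->'d', delta=(4-7)*5^4 mod 101 = 44, hash=77+44 mod 101 = 20 <-- target
Option D: s[2]='b'->'j', delta=(10-2)*5^3 mod 101 = 91, hash=77+91 mod 101 = 67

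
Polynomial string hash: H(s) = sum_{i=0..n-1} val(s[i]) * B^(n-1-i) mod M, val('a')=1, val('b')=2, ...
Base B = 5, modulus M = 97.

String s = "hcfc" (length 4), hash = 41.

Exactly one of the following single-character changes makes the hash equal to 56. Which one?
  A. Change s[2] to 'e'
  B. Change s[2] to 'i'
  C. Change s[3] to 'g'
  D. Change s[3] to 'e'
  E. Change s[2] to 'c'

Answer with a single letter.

Answer: B

Derivation:
Option A: s[2]='f'->'e', delta=(5-6)*5^1 mod 97 = 92, hash=41+92 mod 97 = 36
Option B: s[2]='f'->'i', delta=(9-6)*5^1 mod 97 = 15, hash=41+15 mod 97 = 56 <-- target
Option C: s[3]='c'->'g', delta=(7-3)*5^0 mod 97 = 4, hash=41+4 mod 97 = 45
Option D: s[3]='c'->'e', delta=(5-3)*5^0 mod 97 = 2, hash=41+2 mod 97 = 43
Option E: s[2]='f'->'c', delta=(3-6)*5^1 mod 97 = 82, hash=41+82 mod 97 = 26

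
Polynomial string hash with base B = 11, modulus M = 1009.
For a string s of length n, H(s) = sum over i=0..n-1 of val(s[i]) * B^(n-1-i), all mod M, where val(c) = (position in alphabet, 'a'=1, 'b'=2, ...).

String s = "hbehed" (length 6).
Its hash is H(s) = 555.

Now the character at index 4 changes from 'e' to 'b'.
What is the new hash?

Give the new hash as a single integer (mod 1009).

val('e') = 5, val('b') = 2
Position k = 4, exponent = n-1-k = 1
B^1 mod M = 11^1 mod 1009 = 11
Delta = (2 - 5) * 11 mod 1009 = 976
New hash = (555 + 976) mod 1009 = 522

Answer: 522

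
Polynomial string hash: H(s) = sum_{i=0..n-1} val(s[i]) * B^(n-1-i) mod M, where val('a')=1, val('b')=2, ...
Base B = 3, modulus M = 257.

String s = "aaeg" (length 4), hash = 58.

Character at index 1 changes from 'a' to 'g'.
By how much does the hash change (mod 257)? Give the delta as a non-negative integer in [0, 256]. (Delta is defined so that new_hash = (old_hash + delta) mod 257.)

Answer: 54

Derivation:
Delta formula: (val(new) - val(old)) * B^(n-1-k) mod M
  val('g') - val('a') = 7 - 1 = 6
  B^(n-1-k) = 3^2 mod 257 = 9
  Delta = 6 * 9 mod 257 = 54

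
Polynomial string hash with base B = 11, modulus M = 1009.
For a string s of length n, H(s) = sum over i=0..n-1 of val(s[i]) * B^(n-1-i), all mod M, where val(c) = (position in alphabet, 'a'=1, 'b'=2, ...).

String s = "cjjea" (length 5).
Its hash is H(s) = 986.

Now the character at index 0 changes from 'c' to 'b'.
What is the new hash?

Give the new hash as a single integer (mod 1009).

Answer: 471

Derivation:
val('c') = 3, val('b') = 2
Position k = 0, exponent = n-1-k = 4
B^4 mod M = 11^4 mod 1009 = 515
Delta = (2 - 3) * 515 mod 1009 = 494
New hash = (986 + 494) mod 1009 = 471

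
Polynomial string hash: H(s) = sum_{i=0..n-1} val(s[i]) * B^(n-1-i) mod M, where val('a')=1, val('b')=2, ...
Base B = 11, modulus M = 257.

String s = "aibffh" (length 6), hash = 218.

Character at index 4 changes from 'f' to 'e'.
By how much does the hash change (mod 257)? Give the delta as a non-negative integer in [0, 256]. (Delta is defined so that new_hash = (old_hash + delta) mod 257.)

Delta formula: (val(new) - val(old)) * B^(n-1-k) mod M
  val('e') - val('f') = 5 - 6 = -1
  B^(n-1-k) = 11^1 mod 257 = 11
  Delta = -1 * 11 mod 257 = 246

Answer: 246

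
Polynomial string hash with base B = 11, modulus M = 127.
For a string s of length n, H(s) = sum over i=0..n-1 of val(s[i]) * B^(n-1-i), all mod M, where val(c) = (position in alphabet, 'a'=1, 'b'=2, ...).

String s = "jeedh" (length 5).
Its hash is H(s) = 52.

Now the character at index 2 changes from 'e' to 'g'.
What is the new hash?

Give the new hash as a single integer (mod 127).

Answer: 40

Derivation:
val('e') = 5, val('g') = 7
Position k = 2, exponent = n-1-k = 2
B^2 mod M = 11^2 mod 127 = 121
Delta = (7 - 5) * 121 mod 127 = 115
New hash = (52 + 115) mod 127 = 40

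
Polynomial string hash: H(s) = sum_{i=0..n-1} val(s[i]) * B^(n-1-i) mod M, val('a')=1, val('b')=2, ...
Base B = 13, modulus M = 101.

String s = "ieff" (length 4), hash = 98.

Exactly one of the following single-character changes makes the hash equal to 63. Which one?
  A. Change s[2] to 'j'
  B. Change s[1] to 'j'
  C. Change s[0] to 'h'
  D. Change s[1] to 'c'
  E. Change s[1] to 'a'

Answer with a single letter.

Option A: s[2]='f'->'j', delta=(10-6)*13^1 mod 101 = 52, hash=98+52 mod 101 = 49
Option B: s[1]='e'->'j', delta=(10-5)*13^2 mod 101 = 37, hash=98+37 mod 101 = 34
Option C: s[0]='i'->'h', delta=(8-9)*13^3 mod 101 = 25, hash=98+25 mod 101 = 22
Option D: s[1]='e'->'c', delta=(3-5)*13^2 mod 101 = 66, hash=98+66 mod 101 = 63 <-- target
Option E: s[1]='e'->'a', delta=(1-5)*13^2 mod 101 = 31, hash=98+31 mod 101 = 28

Answer: D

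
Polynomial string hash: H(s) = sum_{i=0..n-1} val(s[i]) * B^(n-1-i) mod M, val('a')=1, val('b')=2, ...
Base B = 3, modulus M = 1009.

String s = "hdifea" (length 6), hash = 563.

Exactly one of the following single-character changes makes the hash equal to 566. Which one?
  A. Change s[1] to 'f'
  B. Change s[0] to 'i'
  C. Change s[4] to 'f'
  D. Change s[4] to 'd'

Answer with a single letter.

Answer: C

Derivation:
Option A: s[1]='d'->'f', delta=(6-4)*3^4 mod 1009 = 162, hash=563+162 mod 1009 = 725
Option B: s[0]='h'->'i', delta=(9-8)*3^5 mod 1009 = 243, hash=563+243 mod 1009 = 806
Option C: s[4]='e'->'f', delta=(6-5)*3^1 mod 1009 = 3, hash=563+3 mod 1009 = 566 <-- target
Option D: s[4]='e'->'d', delta=(4-5)*3^1 mod 1009 = 1006, hash=563+1006 mod 1009 = 560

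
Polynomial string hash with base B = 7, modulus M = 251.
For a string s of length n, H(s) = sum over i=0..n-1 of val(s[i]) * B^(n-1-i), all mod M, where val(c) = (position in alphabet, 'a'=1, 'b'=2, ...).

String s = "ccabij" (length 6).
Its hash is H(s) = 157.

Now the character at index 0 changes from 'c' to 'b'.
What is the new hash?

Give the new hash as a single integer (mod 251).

Answer: 167

Derivation:
val('c') = 3, val('b') = 2
Position k = 0, exponent = n-1-k = 5
B^5 mod M = 7^5 mod 251 = 241
Delta = (2 - 3) * 241 mod 251 = 10
New hash = (157 + 10) mod 251 = 167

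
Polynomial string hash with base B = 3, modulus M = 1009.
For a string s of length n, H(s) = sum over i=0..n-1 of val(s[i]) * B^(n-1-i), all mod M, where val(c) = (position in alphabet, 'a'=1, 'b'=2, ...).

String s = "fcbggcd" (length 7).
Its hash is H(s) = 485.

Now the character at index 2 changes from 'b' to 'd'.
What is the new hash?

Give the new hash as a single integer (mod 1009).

val('b') = 2, val('d') = 4
Position k = 2, exponent = n-1-k = 4
B^4 mod M = 3^4 mod 1009 = 81
Delta = (4 - 2) * 81 mod 1009 = 162
New hash = (485 + 162) mod 1009 = 647

Answer: 647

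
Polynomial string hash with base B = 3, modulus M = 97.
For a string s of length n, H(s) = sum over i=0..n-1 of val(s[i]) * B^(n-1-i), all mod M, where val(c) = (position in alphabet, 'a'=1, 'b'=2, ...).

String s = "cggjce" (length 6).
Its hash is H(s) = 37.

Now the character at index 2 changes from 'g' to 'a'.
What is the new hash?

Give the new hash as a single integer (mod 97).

Answer: 69

Derivation:
val('g') = 7, val('a') = 1
Position k = 2, exponent = n-1-k = 3
B^3 mod M = 3^3 mod 97 = 27
Delta = (1 - 7) * 27 mod 97 = 32
New hash = (37 + 32) mod 97 = 69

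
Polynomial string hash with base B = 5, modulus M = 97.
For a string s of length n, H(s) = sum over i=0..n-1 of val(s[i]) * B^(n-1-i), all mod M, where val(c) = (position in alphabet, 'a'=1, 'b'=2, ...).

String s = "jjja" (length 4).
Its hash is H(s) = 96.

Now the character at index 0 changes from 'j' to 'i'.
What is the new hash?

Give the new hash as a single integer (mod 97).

Answer: 68

Derivation:
val('j') = 10, val('i') = 9
Position k = 0, exponent = n-1-k = 3
B^3 mod M = 5^3 mod 97 = 28
Delta = (9 - 10) * 28 mod 97 = 69
New hash = (96 + 69) mod 97 = 68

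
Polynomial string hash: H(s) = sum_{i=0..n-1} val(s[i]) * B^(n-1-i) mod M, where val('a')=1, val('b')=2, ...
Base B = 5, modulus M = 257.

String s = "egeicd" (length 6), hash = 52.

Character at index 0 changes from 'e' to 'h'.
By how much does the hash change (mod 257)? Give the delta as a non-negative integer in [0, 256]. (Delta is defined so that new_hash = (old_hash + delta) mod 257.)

Delta formula: (val(new) - val(old)) * B^(n-1-k) mod M
  val('h') - val('e') = 8 - 5 = 3
  B^(n-1-k) = 5^5 mod 257 = 41
  Delta = 3 * 41 mod 257 = 123

Answer: 123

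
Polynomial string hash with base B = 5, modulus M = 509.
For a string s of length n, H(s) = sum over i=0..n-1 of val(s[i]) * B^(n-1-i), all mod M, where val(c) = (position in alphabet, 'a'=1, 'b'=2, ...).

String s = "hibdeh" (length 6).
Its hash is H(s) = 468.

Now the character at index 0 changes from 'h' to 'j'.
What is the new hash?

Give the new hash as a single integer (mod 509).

Answer: 101

Derivation:
val('h') = 8, val('j') = 10
Position k = 0, exponent = n-1-k = 5
B^5 mod M = 5^5 mod 509 = 71
Delta = (10 - 8) * 71 mod 509 = 142
New hash = (468 + 142) mod 509 = 101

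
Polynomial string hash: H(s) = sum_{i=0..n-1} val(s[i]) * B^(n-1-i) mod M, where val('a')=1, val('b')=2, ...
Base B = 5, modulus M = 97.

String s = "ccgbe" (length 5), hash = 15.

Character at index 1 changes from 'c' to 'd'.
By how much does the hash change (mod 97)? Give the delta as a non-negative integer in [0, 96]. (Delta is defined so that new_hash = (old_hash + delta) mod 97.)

Answer: 28

Derivation:
Delta formula: (val(new) - val(old)) * B^(n-1-k) mod M
  val('d') - val('c') = 4 - 3 = 1
  B^(n-1-k) = 5^3 mod 97 = 28
  Delta = 1 * 28 mod 97 = 28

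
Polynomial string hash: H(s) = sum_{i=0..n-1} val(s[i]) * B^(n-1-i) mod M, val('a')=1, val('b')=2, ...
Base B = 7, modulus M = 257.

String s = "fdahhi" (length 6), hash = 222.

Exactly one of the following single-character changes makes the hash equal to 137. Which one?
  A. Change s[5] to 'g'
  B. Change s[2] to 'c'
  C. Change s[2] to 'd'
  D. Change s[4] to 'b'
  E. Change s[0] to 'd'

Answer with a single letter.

Option A: s[5]='i'->'g', delta=(7-9)*7^0 mod 257 = 255, hash=222+255 mod 257 = 220
Option B: s[2]='a'->'c', delta=(3-1)*7^3 mod 257 = 172, hash=222+172 mod 257 = 137 <-- target
Option C: s[2]='a'->'d', delta=(4-1)*7^3 mod 257 = 1, hash=222+1 mod 257 = 223
Option D: s[4]='h'->'b', delta=(2-8)*7^1 mod 257 = 215, hash=222+215 mod 257 = 180
Option E: s[0]='f'->'d', delta=(4-6)*7^5 mod 257 = 53, hash=222+53 mod 257 = 18

Answer: B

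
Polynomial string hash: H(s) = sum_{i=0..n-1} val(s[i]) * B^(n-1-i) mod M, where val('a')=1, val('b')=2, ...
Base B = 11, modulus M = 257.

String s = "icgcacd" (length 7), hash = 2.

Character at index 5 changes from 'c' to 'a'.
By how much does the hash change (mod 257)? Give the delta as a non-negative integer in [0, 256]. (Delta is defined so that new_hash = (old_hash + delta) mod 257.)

Delta formula: (val(new) - val(old)) * B^(n-1-k) mod M
  val('a') - val('c') = 1 - 3 = -2
  B^(n-1-k) = 11^1 mod 257 = 11
  Delta = -2 * 11 mod 257 = 235

Answer: 235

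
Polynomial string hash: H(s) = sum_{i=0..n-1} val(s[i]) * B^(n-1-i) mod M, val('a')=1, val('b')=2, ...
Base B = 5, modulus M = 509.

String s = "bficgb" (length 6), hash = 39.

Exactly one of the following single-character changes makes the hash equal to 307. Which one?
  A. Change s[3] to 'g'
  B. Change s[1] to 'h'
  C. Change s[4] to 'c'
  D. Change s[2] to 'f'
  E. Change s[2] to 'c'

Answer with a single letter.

Answer: E

Derivation:
Option A: s[3]='c'->'g', delta=(7-3)*5^2 mod 509 = 100, hash=39+100 mod 509 = 139
Option B: s[1]='f'->'h', delta=(8-6)*5^4 mod 509 = 232, hash=39+232 mod 509 = 271
Option C: s[4]='g'->'c', delta=(3-7)*5^1 mod 509 = 489, hash=39+489 mod 509 = 19
Option D: s[2]='i'->'f', delta=(6-9)*5^3 mod 509 = 134, hash=39+134 mod 509 = 173
Option E: s[2]='i'->'c', delta=(3-9)*5^3 mod 509 = 268, hash=39+268 mod 509 = 307 <-- target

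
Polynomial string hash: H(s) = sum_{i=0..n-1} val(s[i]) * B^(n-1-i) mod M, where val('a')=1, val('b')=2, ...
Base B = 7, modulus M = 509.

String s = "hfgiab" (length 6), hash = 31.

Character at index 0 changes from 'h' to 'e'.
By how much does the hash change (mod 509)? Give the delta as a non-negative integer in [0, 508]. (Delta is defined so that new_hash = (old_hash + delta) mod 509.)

Answer: 479

Derivation:
Delta formula: (val(new) - val(old)) * B^(n-1-k) mod M
  val('e') - val('h') = 5 - 8 = -3
  B^(n-1-k) = 7^5 mod 509 = 10
  Delta = -3 * 10 mod 509 = 479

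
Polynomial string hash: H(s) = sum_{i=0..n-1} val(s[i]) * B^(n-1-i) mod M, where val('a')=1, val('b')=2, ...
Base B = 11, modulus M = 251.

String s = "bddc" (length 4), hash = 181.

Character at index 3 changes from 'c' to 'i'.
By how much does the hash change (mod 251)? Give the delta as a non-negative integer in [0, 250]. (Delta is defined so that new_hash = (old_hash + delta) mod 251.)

Answer: 6

Derivation:
Delta formula: (val(new) - val(old)) * B^(n-1-k) mod M
  val('i') - val('c') = 9 - 3 = 6
  B^(n-1-k) = 11^0 mod 251 = 1
  Delta = 6 * 1 mod 251 = 6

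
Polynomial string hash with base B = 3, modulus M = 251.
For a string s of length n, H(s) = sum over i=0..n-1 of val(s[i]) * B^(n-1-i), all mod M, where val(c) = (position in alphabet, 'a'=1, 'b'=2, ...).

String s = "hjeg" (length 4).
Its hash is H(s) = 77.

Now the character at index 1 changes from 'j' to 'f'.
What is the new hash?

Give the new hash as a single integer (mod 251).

val('j') = 10, val('f') = 6
Position k = 1, exponent = n-1-k = 2
B^2 mod M = 3^2 mod 251 = 9
Delta = (6 - 10) * 9 mod 251 = 215
New hash = (77 + 215) mod 251 = 41

Answer: 41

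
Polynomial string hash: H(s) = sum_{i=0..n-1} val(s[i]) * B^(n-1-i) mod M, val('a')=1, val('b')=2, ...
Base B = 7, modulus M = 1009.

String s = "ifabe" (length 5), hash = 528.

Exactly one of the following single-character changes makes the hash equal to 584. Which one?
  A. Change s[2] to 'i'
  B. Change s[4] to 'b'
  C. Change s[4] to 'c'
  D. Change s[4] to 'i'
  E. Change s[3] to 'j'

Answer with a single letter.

Option A: s[2]='a'->'i', delta=(9-1)*7^2 mod 1009 = 392, hash=528+392 mod 1009 = 920
Option B: s[4]='e'->'b', delta=(2-5)*7^0 mod 1009 = 1006, hash=528+1006 mod 1009 = 525
Option C: s[4]='e'->'c', delta=(3-5)*7^0 mod 1009 = 1007, hash=528+1007 mod 1009 = 526
Option D: s[4]='e'->'i', delta=(9-5)*7^0 mod 1009 = 4, hash=528+4 mod 1009 = 532
Option E: s[3]='b'->'j', delta=(10-2)*7^1 mod 1009 = 56, hash=528+56 mod 1009 = 584 <-- target

Answer: E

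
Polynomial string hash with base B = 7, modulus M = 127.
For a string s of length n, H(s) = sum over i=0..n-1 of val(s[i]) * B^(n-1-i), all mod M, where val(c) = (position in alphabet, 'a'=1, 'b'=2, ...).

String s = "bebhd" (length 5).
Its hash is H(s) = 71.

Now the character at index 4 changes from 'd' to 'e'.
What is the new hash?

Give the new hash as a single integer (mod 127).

Answer: 72

Derivation:
val('d') = 4, val('e') = 5
Position k = 4, exponent = n-1-k = 0
B^0 mod M = 7^0 mod 127 = 1
Delta = (5 - 4) * 1 mod 127 = 1
New hash = (71 + 1) mod 127 = 72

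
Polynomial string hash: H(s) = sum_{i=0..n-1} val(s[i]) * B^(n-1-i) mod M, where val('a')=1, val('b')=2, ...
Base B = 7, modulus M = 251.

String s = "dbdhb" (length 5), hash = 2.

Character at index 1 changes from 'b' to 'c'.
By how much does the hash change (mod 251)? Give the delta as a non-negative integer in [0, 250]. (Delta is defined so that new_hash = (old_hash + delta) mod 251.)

Answer: 92

Derivation:
Delta formula: (val(new) - val(old)) * B^(n-1-k) mod M
  val('c') - val('b') = 3 - 2 = 1
  B^(n-1-k) = 7^3 mod 251 = 92
  Delta = 1 * 92 mod 251 = 92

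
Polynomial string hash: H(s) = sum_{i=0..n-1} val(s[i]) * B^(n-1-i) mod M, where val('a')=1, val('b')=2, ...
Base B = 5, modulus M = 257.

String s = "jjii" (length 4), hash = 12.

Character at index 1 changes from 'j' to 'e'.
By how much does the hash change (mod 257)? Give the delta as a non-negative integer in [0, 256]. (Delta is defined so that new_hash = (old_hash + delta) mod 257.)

Answer: 132

Derivation:
Delta formula: (val(new) - val(old)) * B^(n-1-k) mod M
  val('e') - val('j') = 5 - 10 = -5
  B^(n-1-k) = 5^2 mod 257 = 25
  Delta = -5 * 25 mod 257 = 132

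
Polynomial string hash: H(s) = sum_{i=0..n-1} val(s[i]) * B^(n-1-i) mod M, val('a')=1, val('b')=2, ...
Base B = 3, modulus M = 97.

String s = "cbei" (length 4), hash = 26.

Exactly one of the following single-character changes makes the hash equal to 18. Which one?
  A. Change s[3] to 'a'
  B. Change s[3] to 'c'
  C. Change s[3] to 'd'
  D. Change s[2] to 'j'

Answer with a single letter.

Option A: s[3]='i'->'a', delta=(1-9)*3^0 mod 97 = 89, hash=26+89 mod 97 = 18 <-- target
Option B: s[3]='i'->'c', delta=(3-9)*3^0 mod 97 = 91, hash=26+91 mod 97 = 20
Option C: s[3]='i'->'d', delta=(4-9)*3^0 mod 97 = 92, hash=26+92 mod 97 = 21
Option D: s[2]='e'->'j', delta=(10-5)*3^1 mod 97 = 15, hash=26+15 mod 97 = 41

Answer: A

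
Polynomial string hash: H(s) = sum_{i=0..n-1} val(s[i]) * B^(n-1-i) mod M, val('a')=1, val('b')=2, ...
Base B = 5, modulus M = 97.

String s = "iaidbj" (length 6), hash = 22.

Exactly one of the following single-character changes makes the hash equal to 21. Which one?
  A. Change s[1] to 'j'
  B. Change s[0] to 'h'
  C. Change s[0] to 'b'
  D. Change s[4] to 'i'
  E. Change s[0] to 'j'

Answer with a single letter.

Option A: s[1]='a'->'j', delta=(10-1)*5^4 mod 97 = 96, hash=22+96 mod 97 = 21 <-- target
Option B: s[0]='i'->'h', delta=(8-9)*5^5 mod 97 = 76, hash=22+76 mod 97 = 1
Option C: s[0]='i'->'b', delta=(2-9)*5^5 mod 97 = 47, hash=22+47 mod 97 = 69
Option D: s[4]='b'->'i', delta=(9-2)*5^1 mod 97 = 35, hash=22+35 mod 97 = 57
Option E: s[0]='i'->'j', delta=(10-9)*5^5 mod 97 = 21, hash=22+21 mod 97 = 43

Answer: A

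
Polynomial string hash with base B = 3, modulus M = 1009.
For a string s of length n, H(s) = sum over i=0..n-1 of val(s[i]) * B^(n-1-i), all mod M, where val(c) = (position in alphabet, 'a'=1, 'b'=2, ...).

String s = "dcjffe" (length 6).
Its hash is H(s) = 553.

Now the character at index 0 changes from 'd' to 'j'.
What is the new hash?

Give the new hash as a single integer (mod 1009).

val('d') = 4, val('j') = 10
Position k = 0, exponent = n-1-k = 5
B^5 mod M = 3^5 mod 1009 = 243
Delta = (10 - 4) * 243 mod 1009 = 449
New hash = (553 + 449) mod 1009 = 1002

Answer: 1002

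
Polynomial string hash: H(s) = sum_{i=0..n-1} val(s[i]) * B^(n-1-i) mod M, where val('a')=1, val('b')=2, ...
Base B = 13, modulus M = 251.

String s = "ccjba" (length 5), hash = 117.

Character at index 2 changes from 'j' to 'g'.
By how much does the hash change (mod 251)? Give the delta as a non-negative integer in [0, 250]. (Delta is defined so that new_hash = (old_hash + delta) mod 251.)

Answer: 246

Derivation:
Delta formula: (val(new) - val(old)) * B^(n-1-k) mod M
  val('g') - val('j') = 7 - 10 = -3
  B^(n-1-k) = 13^2 mod 251 = 169
  Delta = -3 * 169 mod 251 = 246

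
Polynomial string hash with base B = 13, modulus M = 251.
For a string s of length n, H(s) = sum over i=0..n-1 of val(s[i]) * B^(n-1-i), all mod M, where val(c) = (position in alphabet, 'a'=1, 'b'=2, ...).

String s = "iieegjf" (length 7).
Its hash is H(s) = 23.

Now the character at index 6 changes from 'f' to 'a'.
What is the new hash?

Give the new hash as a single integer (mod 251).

Answer: 18

Derivation:
val('f') = 6, val('a') = 1
Position k = 6, exponent = n-1-k = 0
B^0 mod M = 13^0 mod 251 = 1
Delta = (1 - 6) * 1 mod 251 = 246
New hash = (23 + 246) mod 251 = 18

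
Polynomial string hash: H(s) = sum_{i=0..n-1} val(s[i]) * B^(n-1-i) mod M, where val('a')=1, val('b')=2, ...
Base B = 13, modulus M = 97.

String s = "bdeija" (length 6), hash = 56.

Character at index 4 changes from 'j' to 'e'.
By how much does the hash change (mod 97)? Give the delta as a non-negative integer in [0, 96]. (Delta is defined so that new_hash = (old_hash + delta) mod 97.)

Delta formula: (val(new) - val(old)) * B^(n-1-k) mod M
  val('e') - val('j') = 5 - 10 = -5
  B^(n-1-k) = 13^1 mod 97 = 13
  Delta = -5 * 13 mod 97 = 32

Answer: 32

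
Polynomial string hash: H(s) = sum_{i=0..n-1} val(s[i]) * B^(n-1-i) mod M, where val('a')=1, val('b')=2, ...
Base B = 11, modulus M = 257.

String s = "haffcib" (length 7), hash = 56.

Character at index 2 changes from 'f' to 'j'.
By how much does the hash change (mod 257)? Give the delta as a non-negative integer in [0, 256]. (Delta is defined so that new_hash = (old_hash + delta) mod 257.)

Delta formula: (val(new) - val(old)) * B^(n-1-k) mod M
  val('j') - val('f') = 10 - 6 = 4
  B^(n-1-k) = 11^4 mod 257 = 249
  Delta = 4 * 249 mod 257 = 225

Answer: 225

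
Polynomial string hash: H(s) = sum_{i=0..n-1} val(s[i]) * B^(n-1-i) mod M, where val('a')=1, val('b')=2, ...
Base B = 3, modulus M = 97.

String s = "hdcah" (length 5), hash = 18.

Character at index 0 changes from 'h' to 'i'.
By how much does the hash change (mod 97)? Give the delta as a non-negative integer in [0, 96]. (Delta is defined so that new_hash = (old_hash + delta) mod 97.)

Delta formula: (val(new) - val(old)) * B^(n-1-k) mod M
  val('i') - val('h') = 9 - 8 = 1
  B^(n-1-k) = 3^4 mod 97 = 81
  Delta = 1 * 81 mod 97 = 81

Answer: 81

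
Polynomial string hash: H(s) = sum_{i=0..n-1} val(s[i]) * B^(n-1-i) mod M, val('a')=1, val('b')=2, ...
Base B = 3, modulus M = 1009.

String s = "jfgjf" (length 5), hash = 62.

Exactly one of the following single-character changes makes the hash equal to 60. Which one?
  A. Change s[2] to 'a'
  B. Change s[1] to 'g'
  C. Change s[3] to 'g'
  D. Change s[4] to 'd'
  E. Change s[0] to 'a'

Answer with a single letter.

Answer: D

Derivation:
Option A: s[2]='g'->'a', delta=(1-7)*3^2 mod 1009 = 955, hash=62+955 mod 1009 = 8
Option B: s[1]='f'->'g', delta=(7-6)*3^3 mod 1009 = 27, hash=62+27 mod 1009 = 89
Option C: s[3]='j'->'g', delta=(7-10)*3^1 mod 1009 = 1000, hash=62+1000 mod 1009 = 53
Option D: s[4]='f'->'d', delta=(4-6)*3^0 mod 1009 = 1007, hash=62+1007 mod 1009 = 60 <-- target
Option E: s[0]='j'->'a', delta=(1-10)*3^4 mod 1009 = 280, hash=62+280 mod 1009 = 342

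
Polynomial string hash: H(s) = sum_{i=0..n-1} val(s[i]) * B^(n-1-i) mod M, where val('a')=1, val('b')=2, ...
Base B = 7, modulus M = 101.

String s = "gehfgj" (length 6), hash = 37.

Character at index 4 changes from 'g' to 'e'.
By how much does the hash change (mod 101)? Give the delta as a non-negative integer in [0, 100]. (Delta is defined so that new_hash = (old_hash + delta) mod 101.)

Answer: 87

Derivation:
Delta formula: (val(new) - val(old)) * B^(n-1-k) mod M
  val('e') - val('g') = 5 - 7 = -2
  B^(n-1-k) = 7^1 mod 101 = 7
  Delta = -2 * 7 mod 101 = 87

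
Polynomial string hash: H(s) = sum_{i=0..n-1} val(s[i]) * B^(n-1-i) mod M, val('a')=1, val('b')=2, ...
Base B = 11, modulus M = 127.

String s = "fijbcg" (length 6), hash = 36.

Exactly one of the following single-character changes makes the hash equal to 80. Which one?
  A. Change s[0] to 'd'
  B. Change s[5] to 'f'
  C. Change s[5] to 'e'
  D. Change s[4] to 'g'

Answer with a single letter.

Answer: D

Derivation:
Option A: s[0]='f'->'d', delta=(4-6)*11^5 mod 127 = 97, hash=36+97 mod 127 = 6
Option B: s[5]='g'->'f', delta=(6-7)*11^0 mod 127 = 126, hash=36+126 mod 127 = 35
Option C: s[5]='g'->'e', delta=(5-7)*11^0 mod 127 = 125, hash=36+125 mod 127 = 34
Option D: s[4]='c'->'g', delta=(7-3)*11^1 mod 127 = 44, hash=36+44 mod 127 = 80 <-- target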